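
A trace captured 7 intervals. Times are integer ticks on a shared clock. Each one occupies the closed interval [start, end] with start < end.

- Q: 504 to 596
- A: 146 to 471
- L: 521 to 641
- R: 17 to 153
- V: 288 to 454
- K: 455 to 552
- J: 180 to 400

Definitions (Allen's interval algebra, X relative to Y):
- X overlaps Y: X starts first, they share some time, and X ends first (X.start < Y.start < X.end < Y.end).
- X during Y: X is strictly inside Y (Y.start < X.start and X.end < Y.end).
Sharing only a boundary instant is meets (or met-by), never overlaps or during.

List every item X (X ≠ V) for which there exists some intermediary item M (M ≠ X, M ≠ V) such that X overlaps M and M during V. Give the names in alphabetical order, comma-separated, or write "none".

Target V = [288, 454].
Intermediaries M with M during V: none.
Union: none.

none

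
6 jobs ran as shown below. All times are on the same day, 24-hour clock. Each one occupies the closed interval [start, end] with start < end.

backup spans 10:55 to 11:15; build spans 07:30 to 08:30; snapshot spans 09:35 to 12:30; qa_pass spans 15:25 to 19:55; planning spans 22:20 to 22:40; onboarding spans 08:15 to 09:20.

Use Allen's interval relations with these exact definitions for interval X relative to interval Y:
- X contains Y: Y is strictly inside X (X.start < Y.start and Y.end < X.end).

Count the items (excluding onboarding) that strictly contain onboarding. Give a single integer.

Target onboarding = [08:15, 09:20].
backup [10:55, 11:15] → after → no.
build [07:30, 08:30] → overlaps → no.
planning [22:20, 22:40] → after → no.
qa_pass [15:25, 19:55] → after → no.
snapshot [09:35, 12:30] → after → no.
Total: 0.

0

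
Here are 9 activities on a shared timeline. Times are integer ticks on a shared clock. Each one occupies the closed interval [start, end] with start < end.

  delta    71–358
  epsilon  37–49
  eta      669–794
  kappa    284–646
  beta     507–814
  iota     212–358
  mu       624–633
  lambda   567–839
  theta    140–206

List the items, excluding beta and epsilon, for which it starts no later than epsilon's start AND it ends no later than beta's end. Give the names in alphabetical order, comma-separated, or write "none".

none

Conditions: its start is no later than epsilon's start (X.start <= 37) AND its end is no later than beta's end (X.end <= 814).
delta: start 71 <= 37? ✗; end 358 <= 814? ✓ → no.
eta: start 669 <= 37? ✗; end 794 <= 814? ✓ → no.
iota: start 212 <= 37? ✗; end 358 <= 814? ✓ → no.
kappa: start 284 <= 37? ✗; end 646 <= 814? ✓ → no.
lambda: start 567 <= 37? ✗; end 839 <= 814? ✗ → no.
mu: start 624 <= 37? ✗; end 633 <= 814? ✓ → no.
theta: start 140 <= 37? ✗; end 206 <= 814? ✓ → no.
Result: none.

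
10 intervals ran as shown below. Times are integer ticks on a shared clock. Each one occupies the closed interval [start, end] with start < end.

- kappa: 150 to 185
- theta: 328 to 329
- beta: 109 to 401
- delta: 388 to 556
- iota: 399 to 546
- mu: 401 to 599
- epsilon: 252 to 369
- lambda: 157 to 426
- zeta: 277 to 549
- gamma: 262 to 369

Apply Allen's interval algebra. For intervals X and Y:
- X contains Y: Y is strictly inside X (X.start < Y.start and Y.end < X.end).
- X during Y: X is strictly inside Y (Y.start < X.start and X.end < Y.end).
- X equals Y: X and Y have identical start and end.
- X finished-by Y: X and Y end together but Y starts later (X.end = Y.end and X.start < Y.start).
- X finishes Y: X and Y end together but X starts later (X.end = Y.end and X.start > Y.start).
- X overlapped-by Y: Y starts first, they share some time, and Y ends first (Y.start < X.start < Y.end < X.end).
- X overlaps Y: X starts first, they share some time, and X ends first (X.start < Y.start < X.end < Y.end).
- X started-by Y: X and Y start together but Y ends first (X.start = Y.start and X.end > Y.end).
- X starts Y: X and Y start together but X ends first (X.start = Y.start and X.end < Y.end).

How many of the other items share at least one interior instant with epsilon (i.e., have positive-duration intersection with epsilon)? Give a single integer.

5

Target epsilon = [252, 369].
beta [109, 401] → contains → counts.
delta [388, 556] → after → no.
gamma [262, 369] → finishes → counts.
iota [399, 546] → after → no.
kappa [150, 185] → before → no.
lambda [157, 426] → contains → counts.
mu [401, 599] → after → no.
theta [328, 329] → during → counts.
zeta [277, 549] → overlapped-by → counts.
Total: 5.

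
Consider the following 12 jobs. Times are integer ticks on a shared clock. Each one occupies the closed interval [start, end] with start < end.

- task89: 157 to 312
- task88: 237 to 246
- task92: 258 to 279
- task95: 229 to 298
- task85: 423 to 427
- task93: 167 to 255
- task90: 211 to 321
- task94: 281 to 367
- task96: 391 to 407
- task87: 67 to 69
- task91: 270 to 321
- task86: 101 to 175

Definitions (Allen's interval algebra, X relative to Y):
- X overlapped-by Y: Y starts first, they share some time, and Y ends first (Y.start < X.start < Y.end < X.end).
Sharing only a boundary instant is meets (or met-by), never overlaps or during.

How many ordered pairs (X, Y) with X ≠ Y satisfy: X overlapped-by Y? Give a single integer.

Checking all 132 ordered pairs for relation 'overlapped-by'; matching pairs in alphabetical order:
(task89, task86): task89 overlapped-by task86 ✓
(task90, task89): task90 overlapped-by task89 ✓
(task90, task93): task90 overlapped-by task93 ✓
(task91, task89): task91 overlapped-by task89 ✓
(task91, task92): task91 overlapped-by task92 ✓
(task91, task95): task91 overlapped-by task95 ✓
(task93, task86): task93 overlapped-by task86 ✓
(task94, task89): task94 overlapped-by task89 ✓
(task94, task90): task94 overlapped-by task90 ✓
(task94, task91): task94 overlapped-by task91 ✓
(task94, task95): task94 overlapped-by task95 ✓
(task95, task93): task95 overlapped-by task93 ✓
Count: 12.

12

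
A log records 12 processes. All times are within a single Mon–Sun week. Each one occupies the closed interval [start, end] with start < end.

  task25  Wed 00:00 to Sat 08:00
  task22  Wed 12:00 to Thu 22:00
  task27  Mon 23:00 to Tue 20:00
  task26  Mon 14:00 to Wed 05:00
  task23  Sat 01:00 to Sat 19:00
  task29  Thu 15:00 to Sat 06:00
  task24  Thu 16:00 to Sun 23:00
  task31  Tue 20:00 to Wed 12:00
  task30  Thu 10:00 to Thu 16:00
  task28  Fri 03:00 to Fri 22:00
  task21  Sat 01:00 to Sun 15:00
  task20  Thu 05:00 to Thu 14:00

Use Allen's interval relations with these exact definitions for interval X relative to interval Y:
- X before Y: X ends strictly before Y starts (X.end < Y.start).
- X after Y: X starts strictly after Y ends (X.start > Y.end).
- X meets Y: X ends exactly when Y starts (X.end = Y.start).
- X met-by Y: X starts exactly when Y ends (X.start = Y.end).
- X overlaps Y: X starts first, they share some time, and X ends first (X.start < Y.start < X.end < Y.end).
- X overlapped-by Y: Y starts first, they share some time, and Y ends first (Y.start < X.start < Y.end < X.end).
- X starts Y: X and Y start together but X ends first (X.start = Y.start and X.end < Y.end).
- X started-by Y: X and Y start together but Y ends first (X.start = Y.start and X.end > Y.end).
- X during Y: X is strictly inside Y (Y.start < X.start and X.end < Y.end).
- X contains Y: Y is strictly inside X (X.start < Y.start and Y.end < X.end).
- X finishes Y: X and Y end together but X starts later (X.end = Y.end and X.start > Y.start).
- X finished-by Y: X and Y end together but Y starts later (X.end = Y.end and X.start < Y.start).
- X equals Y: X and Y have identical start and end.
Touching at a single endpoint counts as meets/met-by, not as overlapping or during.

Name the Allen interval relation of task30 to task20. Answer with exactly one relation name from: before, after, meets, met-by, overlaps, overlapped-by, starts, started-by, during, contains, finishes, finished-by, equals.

task30 = [Thu 10:00, Thu 16:00]; task20 = [Thu 05:00, Thu 14:00].
Compare endpoints: task30.start > task20.start, task30.start < task20.end, task30.end > task20.start, task30.end > task20.end.
That pattern is 'overlapped-by'.

overlapped-by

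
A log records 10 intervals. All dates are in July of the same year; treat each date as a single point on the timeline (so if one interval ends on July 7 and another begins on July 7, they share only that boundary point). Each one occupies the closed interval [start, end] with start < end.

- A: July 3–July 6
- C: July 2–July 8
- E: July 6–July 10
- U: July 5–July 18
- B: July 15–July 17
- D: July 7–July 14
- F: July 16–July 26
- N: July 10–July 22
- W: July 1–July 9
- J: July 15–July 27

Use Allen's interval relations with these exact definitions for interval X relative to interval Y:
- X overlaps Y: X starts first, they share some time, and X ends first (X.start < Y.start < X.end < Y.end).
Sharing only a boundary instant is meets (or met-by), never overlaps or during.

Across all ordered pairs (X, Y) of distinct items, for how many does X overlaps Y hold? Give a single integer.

15

Checking all 90 ordered pairs for relation 'overlaps'; matching pairs in alphabetical order:
(A, U): A overlaps U ✓
(B, F): B overlaps F ✓
(C, D): C overlaps D ✓
(C, E): C overlaps E ✓
(C, U): C overlaps U ✓
(D, N): D overlaps N ✓
(E, D): E overlaps D ✓
(N, F): N overlaps F ✓
(N, J): N overlaps J ✓
(U, F): U overlaps F ✓
(U, J): U overlaps J ✓
(U, N): U overlaps N ✓
(W, D): W overlaps D ✓
(W, E): W overlaps E ✓
(W, U): W overlaps U ✓
Count: 15.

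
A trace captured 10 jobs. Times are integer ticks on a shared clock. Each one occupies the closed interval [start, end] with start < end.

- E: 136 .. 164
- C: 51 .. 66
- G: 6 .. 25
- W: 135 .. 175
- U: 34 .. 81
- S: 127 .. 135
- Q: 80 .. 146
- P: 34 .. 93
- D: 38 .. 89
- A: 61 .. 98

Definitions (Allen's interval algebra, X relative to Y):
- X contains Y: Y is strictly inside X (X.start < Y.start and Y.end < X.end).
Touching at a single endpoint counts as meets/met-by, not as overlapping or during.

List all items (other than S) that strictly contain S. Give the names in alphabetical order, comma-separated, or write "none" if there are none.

Q

Target S = [127, 135].
A [61, 98] → before → no.
C [51, 66] → before → no.
D [38, 89] → before → no.
E [136, 164] → after → no.
G [6, 25] → before → no.
P [34, 93] → before → no.
Q [80, 146] → contains → yes.
U [34, 81] → before → no.
W [135, 175] → met-by → no.
Result: Q.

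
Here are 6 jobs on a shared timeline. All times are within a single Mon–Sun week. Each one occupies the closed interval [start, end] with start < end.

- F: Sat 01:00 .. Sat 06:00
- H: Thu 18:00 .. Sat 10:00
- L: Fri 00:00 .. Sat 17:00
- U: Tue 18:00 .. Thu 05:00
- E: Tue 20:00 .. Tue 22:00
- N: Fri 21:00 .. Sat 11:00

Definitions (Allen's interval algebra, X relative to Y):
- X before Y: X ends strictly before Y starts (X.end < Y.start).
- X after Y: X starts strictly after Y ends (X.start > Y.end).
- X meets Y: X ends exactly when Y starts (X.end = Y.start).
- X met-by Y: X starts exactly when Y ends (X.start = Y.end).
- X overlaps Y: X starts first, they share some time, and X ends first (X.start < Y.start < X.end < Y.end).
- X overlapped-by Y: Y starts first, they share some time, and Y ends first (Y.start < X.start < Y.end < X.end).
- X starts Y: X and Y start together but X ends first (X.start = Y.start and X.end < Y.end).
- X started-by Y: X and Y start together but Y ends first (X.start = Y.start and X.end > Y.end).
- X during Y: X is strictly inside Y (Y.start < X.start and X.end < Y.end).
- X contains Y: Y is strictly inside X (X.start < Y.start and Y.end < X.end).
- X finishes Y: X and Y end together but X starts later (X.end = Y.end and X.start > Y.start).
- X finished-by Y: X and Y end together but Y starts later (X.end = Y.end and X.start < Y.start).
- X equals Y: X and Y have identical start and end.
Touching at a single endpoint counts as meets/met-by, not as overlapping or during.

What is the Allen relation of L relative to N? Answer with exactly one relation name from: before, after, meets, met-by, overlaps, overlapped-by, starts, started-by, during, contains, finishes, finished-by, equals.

L = [Fri 00:00, Sat 17:00]; N = [Fri 21:00, Sat 11:00].
Compare endpoints: L.start < N.start, L.start < N.end, L.end > N.start, L.end > N.end.
That pattern is 'contains'.

contains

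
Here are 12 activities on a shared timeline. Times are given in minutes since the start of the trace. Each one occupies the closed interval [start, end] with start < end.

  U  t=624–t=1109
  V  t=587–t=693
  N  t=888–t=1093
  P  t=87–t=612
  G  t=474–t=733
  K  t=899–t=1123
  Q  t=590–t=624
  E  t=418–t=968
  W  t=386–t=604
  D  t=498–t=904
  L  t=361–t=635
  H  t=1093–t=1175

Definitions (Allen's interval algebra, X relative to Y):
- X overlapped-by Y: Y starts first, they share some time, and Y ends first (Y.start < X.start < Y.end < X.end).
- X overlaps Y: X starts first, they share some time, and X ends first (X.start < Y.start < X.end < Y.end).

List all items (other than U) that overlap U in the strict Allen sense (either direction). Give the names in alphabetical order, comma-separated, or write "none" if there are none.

D, E, G, H, K, L, V

Target U = [t=624, t=1109].
D [t=498, t=904] → overlaps → yes.
E [t=418, t=968] → overlaps → yes.
G [t=474, t=733] → overlaps → yes.
H [t=1093, t=1175] → overlapped-by → yes.
K [t=899, t=1123] → overlapped-by → yes.
L [t=361, t=635] → overlaps → yes.
N [t=888, t=1093] → during → no.
P [t=87, t=612] → before → no.
Q [t=590, t=624] → meets → no.
V [t=587, t=693] → overlaps → yes.
W [t=386, t=604] → before → no.
Result: D, E, G, H, K, L, V.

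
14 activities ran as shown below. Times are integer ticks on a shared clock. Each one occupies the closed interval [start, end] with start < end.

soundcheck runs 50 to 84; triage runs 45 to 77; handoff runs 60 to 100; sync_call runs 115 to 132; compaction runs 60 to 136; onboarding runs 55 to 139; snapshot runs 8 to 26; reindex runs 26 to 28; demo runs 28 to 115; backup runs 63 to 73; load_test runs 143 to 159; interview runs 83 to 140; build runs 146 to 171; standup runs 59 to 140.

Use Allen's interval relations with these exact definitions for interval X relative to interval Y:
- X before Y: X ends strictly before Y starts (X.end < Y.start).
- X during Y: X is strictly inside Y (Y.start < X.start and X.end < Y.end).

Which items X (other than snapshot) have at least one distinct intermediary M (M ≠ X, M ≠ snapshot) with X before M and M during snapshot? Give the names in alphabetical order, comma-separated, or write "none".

none

Target snapshot = [8, 26].
Intermediaries M with M during snapshot: none.
Union: none.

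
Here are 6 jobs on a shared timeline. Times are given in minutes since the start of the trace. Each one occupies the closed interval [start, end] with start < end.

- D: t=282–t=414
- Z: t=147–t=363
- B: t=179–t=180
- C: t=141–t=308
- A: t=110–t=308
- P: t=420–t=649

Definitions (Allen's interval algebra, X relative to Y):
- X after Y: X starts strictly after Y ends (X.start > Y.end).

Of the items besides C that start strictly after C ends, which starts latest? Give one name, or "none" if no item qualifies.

P

Target C = [t=141, t=308].
A [t=110, t=308] → finished-by → excluded.
B [t=179, t=180] → during → excluded.
D [t=282, t=414] → overlapped-by → excluded.
P [t=420, t=649] → after → candidate.
Z [t=147, t=363] → overlapped-by → excluded.
Among candidates, latest start is t=420 → P.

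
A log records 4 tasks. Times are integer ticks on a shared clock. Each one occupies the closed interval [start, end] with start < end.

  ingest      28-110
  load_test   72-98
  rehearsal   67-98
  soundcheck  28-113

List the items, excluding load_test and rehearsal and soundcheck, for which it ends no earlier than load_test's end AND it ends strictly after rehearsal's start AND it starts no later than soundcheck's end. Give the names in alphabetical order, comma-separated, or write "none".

Conditions: its end is no earlier than load_test's end (X.end >= 98) AND its end is strictly after rehearsal's start (X.end > 67) AND its start is no later than soundcheck's end (X.start <= 113).
ingest: end 110 >= 98? ✓; end 110 > 67? ✓; start 28 <= 113? ✓ → yes.
Result: ingest.

ingest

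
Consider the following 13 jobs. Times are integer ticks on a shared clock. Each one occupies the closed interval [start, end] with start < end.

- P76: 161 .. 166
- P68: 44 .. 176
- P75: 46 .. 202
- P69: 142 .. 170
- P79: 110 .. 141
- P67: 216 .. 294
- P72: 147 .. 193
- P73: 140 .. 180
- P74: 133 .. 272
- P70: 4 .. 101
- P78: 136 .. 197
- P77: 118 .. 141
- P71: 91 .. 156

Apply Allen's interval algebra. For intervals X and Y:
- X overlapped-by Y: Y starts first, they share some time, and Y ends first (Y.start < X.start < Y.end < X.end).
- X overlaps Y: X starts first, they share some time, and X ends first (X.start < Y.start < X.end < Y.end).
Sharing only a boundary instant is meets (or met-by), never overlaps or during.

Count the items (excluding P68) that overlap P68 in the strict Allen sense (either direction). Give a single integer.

6

Target P68 = [44, 176].
P67 [216, 294] → after → no.
P69 [142, 170] → during → no.
P70 [4, 101] → overlaps → counts.
P71 [91, 156] → during → no.
P72 [147, 193] → overlapped-by → counts.
P73 [140, 180] → overlapped-by → counts.
P74 [133, 272] → overlapped-by → counts.
P75 [46, 202] → overlapped-by → counts.
P76 [161, 166] → during → no.
P77 [118, 141] → during → no.
P78 [136, 197] → overlapped-by → counts.
P79 [110, 141] → during → no.
Total: 6.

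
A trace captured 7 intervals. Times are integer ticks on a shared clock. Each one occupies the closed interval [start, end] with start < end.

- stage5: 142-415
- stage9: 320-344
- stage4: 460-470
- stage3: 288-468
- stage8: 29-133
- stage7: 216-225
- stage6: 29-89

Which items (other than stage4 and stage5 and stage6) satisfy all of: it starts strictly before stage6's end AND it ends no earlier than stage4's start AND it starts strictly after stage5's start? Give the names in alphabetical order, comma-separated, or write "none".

none

Conditions: its start is strictly before stage6's end (X.start < 89) AND its end is no earlier than stage4's start (X.end >= 460) AND its start is strictly after stage5's start (X.start > 142).
stage3: start 288 < 89? ✗; end 468 >= 460? ✓; start 288 > 142? ✓ → no.
stage7: start 216 < 89? ✗; end 225 >= 460? ✗; start 216 > 142? ✓ → no.
stage8: start 29 < 89? ✓; end 133 >= 460? ✗; start 29 > 142? ✗ → no.
stage9: start 320 < 89? ✗; end 344 >= 460? ✗; start 320 > 142? ✓ → no.
Result: none.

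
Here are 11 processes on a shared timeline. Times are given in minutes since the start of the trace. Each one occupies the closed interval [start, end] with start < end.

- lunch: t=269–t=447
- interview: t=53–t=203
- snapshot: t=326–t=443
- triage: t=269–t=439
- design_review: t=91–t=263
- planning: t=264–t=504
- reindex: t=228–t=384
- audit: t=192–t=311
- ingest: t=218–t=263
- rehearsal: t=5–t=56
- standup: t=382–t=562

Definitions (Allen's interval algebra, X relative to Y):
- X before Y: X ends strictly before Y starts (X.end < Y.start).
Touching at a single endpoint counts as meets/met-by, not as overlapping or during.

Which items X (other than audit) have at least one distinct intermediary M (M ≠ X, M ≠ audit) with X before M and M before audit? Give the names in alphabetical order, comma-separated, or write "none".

none

Target audit = [t=192, t=311].
Intermediaries M with M before audit: rehearsal.
Via rehearsal — items with X before rehearsal: none.
Union: none.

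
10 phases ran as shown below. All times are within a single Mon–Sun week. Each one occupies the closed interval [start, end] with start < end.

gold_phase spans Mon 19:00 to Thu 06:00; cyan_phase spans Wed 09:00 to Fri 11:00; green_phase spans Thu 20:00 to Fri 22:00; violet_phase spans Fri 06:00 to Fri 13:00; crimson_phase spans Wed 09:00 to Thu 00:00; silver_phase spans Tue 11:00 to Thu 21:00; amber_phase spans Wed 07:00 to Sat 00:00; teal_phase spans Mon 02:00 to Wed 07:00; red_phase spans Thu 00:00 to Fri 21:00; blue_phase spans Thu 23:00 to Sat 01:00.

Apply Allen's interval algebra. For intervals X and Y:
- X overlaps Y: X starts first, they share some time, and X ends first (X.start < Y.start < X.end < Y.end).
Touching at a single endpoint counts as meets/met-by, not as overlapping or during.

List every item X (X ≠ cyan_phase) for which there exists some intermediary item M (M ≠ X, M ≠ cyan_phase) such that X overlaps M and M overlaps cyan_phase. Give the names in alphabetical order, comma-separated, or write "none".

Target cyan_phase = [Wed 09:00, Fri 11:00].
Intermediaries M with M overlaps cyan_phase: gold_phase, silver_phase.
Via gold_phase — items with X overlaps gold_phase: teal_phase.
Via silver_phase — items with X overlaps silver_phase: gold_phase, teal_phase.
Union: gold_phase, teal_phase.

gold_phase, teal_phase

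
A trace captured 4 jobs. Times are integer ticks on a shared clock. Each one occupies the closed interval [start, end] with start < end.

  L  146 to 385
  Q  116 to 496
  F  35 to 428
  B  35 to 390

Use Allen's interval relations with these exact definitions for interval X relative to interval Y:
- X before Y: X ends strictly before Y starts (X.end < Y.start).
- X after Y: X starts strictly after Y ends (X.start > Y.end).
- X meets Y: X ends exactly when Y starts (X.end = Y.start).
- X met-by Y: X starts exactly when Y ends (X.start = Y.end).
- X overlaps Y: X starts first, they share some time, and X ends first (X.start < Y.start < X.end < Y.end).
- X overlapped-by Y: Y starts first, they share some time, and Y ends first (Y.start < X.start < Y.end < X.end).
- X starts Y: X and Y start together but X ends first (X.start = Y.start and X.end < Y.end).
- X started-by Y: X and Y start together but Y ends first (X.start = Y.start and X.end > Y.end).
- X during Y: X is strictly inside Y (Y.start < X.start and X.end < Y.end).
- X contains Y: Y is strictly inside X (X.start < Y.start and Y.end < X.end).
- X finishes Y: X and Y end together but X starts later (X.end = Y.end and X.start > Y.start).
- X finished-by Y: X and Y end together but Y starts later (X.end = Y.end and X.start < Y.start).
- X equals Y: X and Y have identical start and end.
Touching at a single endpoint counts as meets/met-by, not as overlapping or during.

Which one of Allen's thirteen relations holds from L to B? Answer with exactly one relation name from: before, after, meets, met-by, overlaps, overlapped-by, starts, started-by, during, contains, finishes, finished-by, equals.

L = [146, 385]; B = [35, 390].
Compare endpoints: L.start > B.start, L.start < B.end, L.end > B.start, L.end < B.end.
That pattern is 'during'.

during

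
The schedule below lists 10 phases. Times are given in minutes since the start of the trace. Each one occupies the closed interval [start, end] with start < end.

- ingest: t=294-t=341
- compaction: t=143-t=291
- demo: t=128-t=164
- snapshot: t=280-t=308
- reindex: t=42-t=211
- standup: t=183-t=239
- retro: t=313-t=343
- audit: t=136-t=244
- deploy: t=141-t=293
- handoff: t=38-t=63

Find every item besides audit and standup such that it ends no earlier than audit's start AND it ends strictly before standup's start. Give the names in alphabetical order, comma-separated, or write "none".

demo

Conditions: its end is no earlier than audit's start (X.end >= t=136) AND its end is strictly before standup's start (X.end < t=183).
compaction: end t=291 >= t=136? ✓; end t=291 < t=183? ✗ → no.
demo: end t=164 >= t=136? ✓; end t=164 < t=183? ✓ → yes.
deploy: end t=293 >= t=136? ✓; end t=293 < t=183? ✗ → no.
handoff: end t=63 >= t=136? ✗; end t=63 < t=183? ✓ → no.
ingest: end t=341 >= t=136? ✓; end t=341 < t=183? ✗ → no.
reindex: end t=211 >= t=136? ✓; end t=211 < t=183? ✗ → no.
retro: end t=343 >= t=136? ✓; end t=343 < t=183? ✗ → no.
snapshot: end t=308 >= t=136? ✓; end t=308 < t=183? ✗ → no.
Result: demo.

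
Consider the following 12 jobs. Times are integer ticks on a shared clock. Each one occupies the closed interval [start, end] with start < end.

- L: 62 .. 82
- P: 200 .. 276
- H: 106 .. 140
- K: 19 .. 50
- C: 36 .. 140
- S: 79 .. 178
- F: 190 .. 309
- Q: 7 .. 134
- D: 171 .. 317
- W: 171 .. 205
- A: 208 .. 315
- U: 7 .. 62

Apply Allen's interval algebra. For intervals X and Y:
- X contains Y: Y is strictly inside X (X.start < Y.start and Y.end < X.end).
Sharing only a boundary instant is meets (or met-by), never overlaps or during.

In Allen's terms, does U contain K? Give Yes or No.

Yes

U = [7, 62], K = [19, 50].
Actual relation of U to K: contains.
Asked whether 'contains' holds → Yes.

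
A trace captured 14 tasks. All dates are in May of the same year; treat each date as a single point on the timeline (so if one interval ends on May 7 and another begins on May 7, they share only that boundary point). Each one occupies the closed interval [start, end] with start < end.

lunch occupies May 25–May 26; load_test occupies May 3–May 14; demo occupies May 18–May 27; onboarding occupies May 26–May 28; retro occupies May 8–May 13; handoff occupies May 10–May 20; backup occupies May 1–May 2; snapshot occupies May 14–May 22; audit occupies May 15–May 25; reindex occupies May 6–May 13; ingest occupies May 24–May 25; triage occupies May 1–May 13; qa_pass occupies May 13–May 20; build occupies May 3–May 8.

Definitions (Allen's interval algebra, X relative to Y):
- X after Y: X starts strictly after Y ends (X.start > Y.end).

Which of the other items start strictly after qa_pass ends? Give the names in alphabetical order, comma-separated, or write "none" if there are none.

ingest, lunch, onboarding

Target qa_pass = [May 13, May 20].
audit [May 15, May 25] → overlapped-by → no.
backup [May 1, May 2] → before → no.
build [May 3, May 8] → before → no.
demo [May 18, May 27] → overlapped-by → no.
handoff [May 10, May 20] → finished-by → no.
ingest [May 24, May 25] → after → yes.
load_test [May 3, May 14] → overlaps → no.
lunch [May 25, May 26] → after → yes.
onboarding [May 26, May 28] → after → yes.
reindex [May 6, May 13] → meets → no.
retro [May 8, May 13] → meets → no.
snapshot [May 14, May 22] → overlapped-by → no.
triage [May 1, May 13] → meets → no.
Result: ingest, lunch, onboarding.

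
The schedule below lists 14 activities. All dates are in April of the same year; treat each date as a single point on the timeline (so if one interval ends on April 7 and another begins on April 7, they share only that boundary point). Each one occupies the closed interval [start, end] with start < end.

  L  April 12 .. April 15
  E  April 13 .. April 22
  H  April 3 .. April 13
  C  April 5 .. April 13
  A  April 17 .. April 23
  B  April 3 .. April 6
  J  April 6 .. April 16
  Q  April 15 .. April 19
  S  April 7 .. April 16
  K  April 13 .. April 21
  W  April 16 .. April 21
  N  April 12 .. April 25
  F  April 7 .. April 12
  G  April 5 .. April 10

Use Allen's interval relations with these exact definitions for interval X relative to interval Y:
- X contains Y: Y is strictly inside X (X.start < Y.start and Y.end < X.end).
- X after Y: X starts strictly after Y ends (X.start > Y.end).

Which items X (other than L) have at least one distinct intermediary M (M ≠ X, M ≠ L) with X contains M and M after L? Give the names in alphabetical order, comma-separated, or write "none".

E, N

Target L = [April 12, April 15].
Intermediaries M with M after L: A, W.
Via A — items with X contains A: N.
Via W — items with X contains W: E, N.
Union: E, N.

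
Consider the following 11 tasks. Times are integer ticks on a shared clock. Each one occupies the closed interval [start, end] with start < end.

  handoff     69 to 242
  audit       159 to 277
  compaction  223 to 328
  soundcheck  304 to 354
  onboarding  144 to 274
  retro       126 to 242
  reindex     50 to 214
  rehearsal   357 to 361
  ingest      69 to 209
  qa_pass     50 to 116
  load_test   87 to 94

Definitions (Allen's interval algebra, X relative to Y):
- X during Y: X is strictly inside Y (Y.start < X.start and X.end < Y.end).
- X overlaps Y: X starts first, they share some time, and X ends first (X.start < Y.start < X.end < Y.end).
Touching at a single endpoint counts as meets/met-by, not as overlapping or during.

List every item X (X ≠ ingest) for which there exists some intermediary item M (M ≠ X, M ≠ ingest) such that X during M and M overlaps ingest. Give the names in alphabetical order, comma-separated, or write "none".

load_test

Target ingest = [69, 209].
Intermediaries M with M overlaps ingest: qa_pass.
Via qa_pass — items with X during qa_pass: load_test.
Union: load_test.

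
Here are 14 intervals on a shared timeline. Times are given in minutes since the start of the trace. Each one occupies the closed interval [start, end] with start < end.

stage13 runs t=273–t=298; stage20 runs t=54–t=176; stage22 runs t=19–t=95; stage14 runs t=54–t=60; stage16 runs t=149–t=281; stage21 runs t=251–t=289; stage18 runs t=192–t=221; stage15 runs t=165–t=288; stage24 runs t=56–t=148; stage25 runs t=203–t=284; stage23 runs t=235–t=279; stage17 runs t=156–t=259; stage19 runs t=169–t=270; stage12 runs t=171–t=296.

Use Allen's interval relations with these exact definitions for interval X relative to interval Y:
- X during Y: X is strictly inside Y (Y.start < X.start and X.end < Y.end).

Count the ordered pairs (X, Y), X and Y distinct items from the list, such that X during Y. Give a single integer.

Checking all 182 ordered pairs for relation 'during'; matching pairs in alphabetical order:
(stage14, stage22): stage14 during stage22 ✓
(stage17, stage16): stage17 during stage16 ✓
(stage18, stage12): stage18 during stage12 ✓
(stage18, stage15): stage18 during stage15 ✓
(stage18, stage16): stage18 during stage16 ✓
(stage18, stage17): stage18 during stage17 ✓
(stage18, stage19): stage18 during stage19 ✓
(stage19, stage15): stage19 during stage15 ✓
(stage19, stage16): stage19 during stage16 ✓
(stage21, stage12): stage21 during stage12 ✓
(stage23, stage12): stage23 during stage12 ✓
(stage23, stage15): stage23 during stage15 ✓
(stage23, stage16): stage23 during stage16 ✓
(stage23, stage25): stage23 during stage25 ✓
(stage24, stage20): stage24 during stage20 ✓
(stage25, stage12): stage25 during stage12 ✓
(stage25, stage15): stage25 during stage15 ✓
Count: 17.

17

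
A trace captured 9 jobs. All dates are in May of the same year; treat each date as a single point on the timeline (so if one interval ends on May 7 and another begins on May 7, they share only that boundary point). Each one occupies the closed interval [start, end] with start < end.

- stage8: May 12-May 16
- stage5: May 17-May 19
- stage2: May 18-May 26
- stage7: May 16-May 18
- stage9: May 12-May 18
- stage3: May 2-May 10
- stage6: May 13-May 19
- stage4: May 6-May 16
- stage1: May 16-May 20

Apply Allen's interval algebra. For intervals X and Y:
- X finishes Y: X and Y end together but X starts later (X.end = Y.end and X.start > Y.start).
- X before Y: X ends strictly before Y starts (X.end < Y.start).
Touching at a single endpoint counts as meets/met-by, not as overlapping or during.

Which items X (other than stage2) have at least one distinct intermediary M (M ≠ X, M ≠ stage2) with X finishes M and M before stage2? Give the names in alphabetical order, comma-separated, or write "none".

Target stage2 = [May 18, May 26].
Intermediaries M with M before stage2: stage3, stage4, stage8.
Via stage3 — items with X finishes stage3: none.
Via stage4 — items with X finishes stage4: stage8.
Via stage8 — items with X finishes stage8: none.
Union: stage8.

stage8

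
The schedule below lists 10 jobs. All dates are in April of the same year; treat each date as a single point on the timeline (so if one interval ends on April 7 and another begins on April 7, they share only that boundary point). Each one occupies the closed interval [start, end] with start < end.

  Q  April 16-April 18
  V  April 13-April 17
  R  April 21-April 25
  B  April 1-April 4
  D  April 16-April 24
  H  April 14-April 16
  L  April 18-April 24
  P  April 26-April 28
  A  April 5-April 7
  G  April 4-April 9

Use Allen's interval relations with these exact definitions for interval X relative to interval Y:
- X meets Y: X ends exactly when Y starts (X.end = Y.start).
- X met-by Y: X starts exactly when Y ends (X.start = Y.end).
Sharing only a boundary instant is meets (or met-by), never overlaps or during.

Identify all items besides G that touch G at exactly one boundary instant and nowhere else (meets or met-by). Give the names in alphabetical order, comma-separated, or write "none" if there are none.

Target G = [April 4, April 9].
A [April 5, April 7] → during → no.
B [April 1, April 4] → meets → yes.
D [April 16, April 24] → after → no.
H [April 14, April 16] → after → no.
L [April 18, April 24] → after → no.
P [April 26, April 28] → after → no.
Q [April 16, April 18] → after → no.
R [April 21, April 25] → after → no.
V [April 13, April 17] → after → no.
Result: B.

B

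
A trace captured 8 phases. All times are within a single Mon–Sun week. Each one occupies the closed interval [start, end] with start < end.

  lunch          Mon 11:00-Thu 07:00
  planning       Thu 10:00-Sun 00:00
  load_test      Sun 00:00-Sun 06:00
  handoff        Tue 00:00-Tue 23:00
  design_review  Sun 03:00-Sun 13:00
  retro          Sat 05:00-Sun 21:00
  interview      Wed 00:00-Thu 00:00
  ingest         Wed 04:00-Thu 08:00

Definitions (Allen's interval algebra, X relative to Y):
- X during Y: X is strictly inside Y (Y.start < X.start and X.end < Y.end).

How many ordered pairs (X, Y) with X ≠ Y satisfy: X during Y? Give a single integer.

4

Checking all 56 ordered pairs for relation 'during'; matching pairs in alphabetical order:
(design_review, retro): design_review during retro ✓
(handoff, lunch): handoff during lunch ✓
(interview, lunch): interview during lunch ✓
(load_test, retro): load_test during retro ✓
Count: 4.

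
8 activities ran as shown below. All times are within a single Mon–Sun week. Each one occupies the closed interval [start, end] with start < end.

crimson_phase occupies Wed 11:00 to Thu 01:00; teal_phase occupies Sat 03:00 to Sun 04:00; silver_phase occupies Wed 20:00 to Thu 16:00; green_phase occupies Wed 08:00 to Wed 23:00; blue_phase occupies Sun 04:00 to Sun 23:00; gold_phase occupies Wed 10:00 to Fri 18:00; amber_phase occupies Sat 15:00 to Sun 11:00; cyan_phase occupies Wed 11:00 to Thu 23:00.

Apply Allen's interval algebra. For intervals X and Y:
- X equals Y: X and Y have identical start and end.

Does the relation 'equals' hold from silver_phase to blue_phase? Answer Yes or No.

No

silver_phase = [Wed 20:00, Thu 16:00], blue_phase = [Sun 04:00, Sun 23:00].
Actual relation of silver_phase to blue_phase: before.
Asked whether 'equals' holds → No.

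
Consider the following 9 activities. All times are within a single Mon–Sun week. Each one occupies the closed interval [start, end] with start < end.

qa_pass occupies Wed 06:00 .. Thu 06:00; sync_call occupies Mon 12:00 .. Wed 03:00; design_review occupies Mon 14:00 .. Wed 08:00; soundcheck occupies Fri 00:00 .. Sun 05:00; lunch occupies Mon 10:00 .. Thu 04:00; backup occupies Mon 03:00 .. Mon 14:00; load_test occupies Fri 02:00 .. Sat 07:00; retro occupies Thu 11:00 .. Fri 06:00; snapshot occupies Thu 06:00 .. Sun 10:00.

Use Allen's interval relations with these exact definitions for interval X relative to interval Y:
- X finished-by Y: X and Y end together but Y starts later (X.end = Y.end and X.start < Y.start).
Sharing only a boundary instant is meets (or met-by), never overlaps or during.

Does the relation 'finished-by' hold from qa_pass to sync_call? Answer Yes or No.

No

qa_pass = [Wed 06:00, Thu 06:00], sync_call = [Mon 12:00, Wed 03:00].
Actual relation of qa_pass to sync_call: after.
Asked whether 'finished-by' holds → No.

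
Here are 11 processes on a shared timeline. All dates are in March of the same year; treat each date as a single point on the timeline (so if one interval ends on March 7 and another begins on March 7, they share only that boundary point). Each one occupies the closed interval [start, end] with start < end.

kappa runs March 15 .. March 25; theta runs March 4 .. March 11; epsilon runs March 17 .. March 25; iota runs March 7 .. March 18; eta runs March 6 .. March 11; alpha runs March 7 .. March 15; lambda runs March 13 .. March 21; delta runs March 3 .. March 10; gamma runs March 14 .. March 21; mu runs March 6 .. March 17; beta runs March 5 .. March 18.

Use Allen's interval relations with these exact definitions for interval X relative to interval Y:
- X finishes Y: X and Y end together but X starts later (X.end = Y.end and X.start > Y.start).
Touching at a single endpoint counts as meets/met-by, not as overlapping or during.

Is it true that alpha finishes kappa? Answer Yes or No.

No

alpha = [March 7, March 15], kappa = [March 15, March 25].
Actual relation of alpha to kappa: meets.
Asked whether 'finishes' holds → No.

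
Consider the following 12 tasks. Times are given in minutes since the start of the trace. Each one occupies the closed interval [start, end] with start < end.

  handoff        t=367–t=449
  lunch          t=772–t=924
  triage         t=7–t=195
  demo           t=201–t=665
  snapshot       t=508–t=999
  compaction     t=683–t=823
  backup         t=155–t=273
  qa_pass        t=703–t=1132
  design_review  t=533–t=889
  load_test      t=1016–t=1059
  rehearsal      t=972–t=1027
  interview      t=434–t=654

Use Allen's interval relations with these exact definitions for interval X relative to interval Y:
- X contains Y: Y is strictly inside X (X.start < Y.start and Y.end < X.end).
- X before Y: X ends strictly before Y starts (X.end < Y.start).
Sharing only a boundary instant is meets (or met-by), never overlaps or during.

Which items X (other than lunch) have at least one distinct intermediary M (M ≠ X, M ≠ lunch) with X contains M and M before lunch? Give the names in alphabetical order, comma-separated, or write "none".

Target lunch = [t=772, t=924].
Intermediaries M with M before lunch: backup, demo, handoff, interview, triage.
Via backup — items with X contains backup: none.
Via demo — items with X contains demo: none.
Via handoff — items with X contains handoff: demo.
Via interview — items with X contains interview: demo.
Via triage — items with X contains triage: none.
Union: demo.

demo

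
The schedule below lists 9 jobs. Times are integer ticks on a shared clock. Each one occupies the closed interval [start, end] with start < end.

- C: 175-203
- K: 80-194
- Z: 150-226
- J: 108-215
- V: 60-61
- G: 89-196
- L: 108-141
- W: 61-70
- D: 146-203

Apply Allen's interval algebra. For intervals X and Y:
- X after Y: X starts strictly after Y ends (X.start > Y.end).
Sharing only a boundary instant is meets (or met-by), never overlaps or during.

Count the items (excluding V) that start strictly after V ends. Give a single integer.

7

Target V = [60, 61].
C [175, 203] → after → counts.
D [146, 203] → after → counts.
G [89, 196] → after → counts.
J [108, 215] → after → counts.
K [80, 194] → after → counts.
L [108, 141] → after → counts.
W [61, 70] → met-by → no.
Z [150, 226] → after → counts.
Total: 7.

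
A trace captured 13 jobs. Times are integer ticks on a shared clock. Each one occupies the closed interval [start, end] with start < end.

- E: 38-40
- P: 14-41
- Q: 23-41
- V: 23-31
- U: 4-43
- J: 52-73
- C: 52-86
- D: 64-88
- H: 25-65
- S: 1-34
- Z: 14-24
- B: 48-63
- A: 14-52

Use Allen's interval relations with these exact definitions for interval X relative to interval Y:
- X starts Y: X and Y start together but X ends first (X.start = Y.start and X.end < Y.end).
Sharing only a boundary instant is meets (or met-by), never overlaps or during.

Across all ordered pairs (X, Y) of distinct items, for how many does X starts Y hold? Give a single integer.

Checking all 156 ordered pairs for relation 'starts'; matching pairs in alphabetical order:
(J, C): J starts C ✓
(P, A): P starts A ✓
(V, Q): V starts Q ✓
(Z, A): Z starts A ✓
(Z, P): Z starts P ✓
Count: 5.

5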